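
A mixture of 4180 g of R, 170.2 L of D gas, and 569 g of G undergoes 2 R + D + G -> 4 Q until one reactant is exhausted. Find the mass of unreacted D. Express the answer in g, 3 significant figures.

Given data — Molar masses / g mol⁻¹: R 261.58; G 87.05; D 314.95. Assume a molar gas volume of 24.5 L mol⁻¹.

129 g

n(R) = 4180 / 261.58 = 15.98 mol
n(D) = 170.2 / 24.5 = 6.947 mol
n(G) = 569.0 / 87.05 = 6.536 mol
n/ν → R: 7.990, D: 6.947, G: 6.536; G is limiting.
D consumed = (1/1) × 6.536 = 6.536 mol
D remaining = 6.947 − 6.536 = 0.4110 mol
mass = 0.4110 × 314.95 = 129.4 g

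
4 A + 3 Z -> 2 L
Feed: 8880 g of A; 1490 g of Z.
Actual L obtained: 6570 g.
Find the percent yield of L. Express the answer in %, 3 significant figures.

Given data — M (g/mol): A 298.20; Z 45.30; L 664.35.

n(A) = 8880 / 298.20 = 29.78 mol
n(Z) = 1490 / 45.30 = 32.89 mol
n/ν for A = 29.78/4 = 7.445
n/ν for Z = 32.89/3 = 10.96
Smallest n/ν is A → limiting reagent.
theoretical n(L) = (2/4) × 29.78 = 14.89 mol → 9892 g
% yield = 6570 / 9892 × 100 = 66.42 %

66.4 %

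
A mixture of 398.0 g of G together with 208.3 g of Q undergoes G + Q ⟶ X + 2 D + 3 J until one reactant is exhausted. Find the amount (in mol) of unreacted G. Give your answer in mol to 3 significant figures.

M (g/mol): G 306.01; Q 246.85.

n(G) = 398.0 / 306.01 = 1.301 mol
n(Q) = 208.3 / 246.85 = 0.8438 mol
n/ν for G = 1.301/1 = 1.301
n/ν for Q = 0.8438/1 = 0.8438
Smallest n/ν is Q → limiting reagent.
G consumed = (1/1) × 0.8438 = 0.8438 mol
G remaining = 1.301 − 0.8438 = 0.4572 mol

0.457 mol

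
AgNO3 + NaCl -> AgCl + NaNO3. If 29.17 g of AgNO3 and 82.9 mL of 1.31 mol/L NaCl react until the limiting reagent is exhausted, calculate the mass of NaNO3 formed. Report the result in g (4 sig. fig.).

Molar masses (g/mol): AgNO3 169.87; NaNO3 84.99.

n(AgNO3) = 29.17 / 169.87 = 0.1717 mol
n(NaCl) = 1.31 × 82.90/1000 = 0.1086 mol
n/ν for AgNO3 = 0.1717/1 = 0.1717
n/ν for NaCl = 0.1086/1 = 0.1086
Smallest n/ν is NaCl → limiting reagent.
n(NaNO3) = (1/1) × 0.1086 = 0.1086 mol
mass = 0.1086 × 84.99 = 9.230 g

9.230 g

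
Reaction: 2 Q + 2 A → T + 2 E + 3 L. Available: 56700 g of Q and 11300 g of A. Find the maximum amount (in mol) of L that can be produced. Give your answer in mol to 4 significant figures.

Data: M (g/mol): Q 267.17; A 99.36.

n(Q) = 56700 / 267.17 = 212.2 mol
n(A) = 11300 / 99.36 = 113.7 mol
n/ν for Q = 212.2/2 = 106.1
n/ν for A = 113.7/2 = 56.85
Smallest n/ν is A → limiting reagent.
n(L) = (3/2) × 113.7 = 170.6 mol

170.6 mol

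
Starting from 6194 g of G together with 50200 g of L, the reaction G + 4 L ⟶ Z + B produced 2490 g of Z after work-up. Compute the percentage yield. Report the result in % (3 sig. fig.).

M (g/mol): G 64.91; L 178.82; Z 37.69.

94.1 %

n(G) = 6194 / 64.91 = 95.42 mol
n(L) = 50200 / 178.82 = 280.7 mol
n/ν → G: 95.42, L: 70.18; L is limiting.
theoretical n(Z) = (1/4) × 280.7 = 70.18 mol → 2645 g
% yield = 2490 / 2645 × 100 = 94.14 %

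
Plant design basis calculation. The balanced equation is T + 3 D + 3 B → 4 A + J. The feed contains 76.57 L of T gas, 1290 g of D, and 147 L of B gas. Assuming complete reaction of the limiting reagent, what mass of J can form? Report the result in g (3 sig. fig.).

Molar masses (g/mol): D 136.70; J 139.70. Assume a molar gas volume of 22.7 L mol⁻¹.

302 g

n(T) = 76.57 / 22.7 = 3.373 mol
n(D) = 1290 / 136.70 = 9.437 mol
n(B) = 147.0 / 22.7 = 6.476 mol
n/ν for T = 3.373/1 = 3.373
n/ν for D = 9.437/3 = 3.146
n/ν for B = 6.476/3 = 2.159
Smallest n/ν is B → limiting reagent.
n(J) = (1/3) × 6.476 = 2.159 mol
mass = 2.159 × 139.70 = 301.6 g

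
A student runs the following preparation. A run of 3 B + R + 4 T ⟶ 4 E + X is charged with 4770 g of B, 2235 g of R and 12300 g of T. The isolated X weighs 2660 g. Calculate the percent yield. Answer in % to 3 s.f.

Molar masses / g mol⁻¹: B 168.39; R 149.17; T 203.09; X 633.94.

44.4 %

n(B) = 4770 / 168.39 = 28.33 mol
n(R) = 2235 / 149.17 = 14.98 mol
n(T) = 12300 / 203.09 = 60.56 mol
n/ν for B = 28.33/3 = 9.443
n/ν for R = 14.98/1 = 14.98
n/ν for T = 60.56/4 = 15.14
Smallest n/ν is B → limiting reagent.
theoretical n(X) = (1/3) × 28.33 = 9.443 mol → 5986 g
% yield = 2660 / 5986 × 100 = 44.44 %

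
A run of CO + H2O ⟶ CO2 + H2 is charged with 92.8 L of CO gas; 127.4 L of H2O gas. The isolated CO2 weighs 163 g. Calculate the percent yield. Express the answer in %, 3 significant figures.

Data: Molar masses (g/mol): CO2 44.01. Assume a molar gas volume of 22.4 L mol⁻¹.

n(CO) = 92.80 / 22.4 = 4.143 mol
n(H2O) = 127.4 / 22.4 = 5.688 mol
n/ν for CO = 4.143/1 = 4.143
n/ν for H2O = 5.688/1 = 5.688
Smallest n/ν is CO → limiting reagent.
theoretical n(CO2) = (1/1) × 4.143 = 4.143 mol → 182.3 g
% yield = 163 / 182.3 × 100 = 89.41 %

89.4 %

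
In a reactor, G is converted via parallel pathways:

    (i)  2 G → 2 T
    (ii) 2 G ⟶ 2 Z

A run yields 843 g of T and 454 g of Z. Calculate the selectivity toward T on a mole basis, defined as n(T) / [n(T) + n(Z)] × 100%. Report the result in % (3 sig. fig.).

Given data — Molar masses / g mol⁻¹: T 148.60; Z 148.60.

n(T) = 843 / 148.60 = 5.673 mol
n(Z) = 454 / 148.60 = 3.055 mol
selectivity = 5.673/(5.673+3.055) × 100 = 65.00 %

65.0 %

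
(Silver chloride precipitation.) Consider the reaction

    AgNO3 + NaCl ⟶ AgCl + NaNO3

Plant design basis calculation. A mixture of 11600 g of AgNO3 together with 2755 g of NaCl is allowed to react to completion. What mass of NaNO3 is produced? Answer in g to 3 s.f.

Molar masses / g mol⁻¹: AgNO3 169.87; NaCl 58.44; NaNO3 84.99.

n(AgNO3) = 11600 / 169.87 = 68.29 mol
n(NaCl) = 2755 / 58.44 = 47.14 mol
n/ν → AgNO3: 68.29, NaCl: 47.14; NaCl is limiting.
n(NaNO3) = (1/1) × 47.14 = 47.14 mol
mass = 47.14 × 84.99 = 4006 g

4010 g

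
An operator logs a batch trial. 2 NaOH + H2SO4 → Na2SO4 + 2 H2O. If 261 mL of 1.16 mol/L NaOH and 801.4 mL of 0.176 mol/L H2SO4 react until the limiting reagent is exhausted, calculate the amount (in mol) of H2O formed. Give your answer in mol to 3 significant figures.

n(NaOH) = 1.16 × 261.0/1000 = 0.3028 mol
n(H2SO4) = 0.176 × 801.4/1000 = 0.1410 mol
n/ν for NaOH = 0.3028/2 = 0.1514
n/ν for H2SO4 = 0.1410/1 = 0.1410
Smallest n/ν is H2SO4 → limiting reagent.
n(H2O) = (2/1) × 0.1410 = 0.2820 mol

0.282 mol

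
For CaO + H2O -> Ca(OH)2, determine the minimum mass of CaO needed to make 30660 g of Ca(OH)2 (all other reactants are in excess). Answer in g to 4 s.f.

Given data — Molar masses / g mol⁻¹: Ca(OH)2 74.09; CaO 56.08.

n(Ca(OH)2) = 30660 / 74.09 = 413.8 mol
n(CaO) = (1/1) × 413.8 = 413.8 mol
mass = 413.8 × 56.08 = 23210 g

23210 g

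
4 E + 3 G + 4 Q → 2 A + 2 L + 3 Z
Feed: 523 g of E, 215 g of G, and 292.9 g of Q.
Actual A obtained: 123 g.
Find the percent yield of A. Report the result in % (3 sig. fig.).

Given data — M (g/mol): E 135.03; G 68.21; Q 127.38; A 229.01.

46.7 %

n(E) = 523.0 / 135.03 = 3.873 mol
n(G) = 215.0 / 68.21 = 3.152 mol
n(Q) = 292.9 / 127.38 = 2.299 mol
n/ν for E = 3.873/4 = 0.9683
n/ν for G = 3.152/3 = 1.051
n/ν for Q = 2.299/4 = 0.5748
Smallest n/ν is Q → limiting reagent.
theoretical n(A) = (2/4) × 2.299 = 1.150 mol → 263.4 g
% yield = 123 / 263.4 × 100 = 46.70 %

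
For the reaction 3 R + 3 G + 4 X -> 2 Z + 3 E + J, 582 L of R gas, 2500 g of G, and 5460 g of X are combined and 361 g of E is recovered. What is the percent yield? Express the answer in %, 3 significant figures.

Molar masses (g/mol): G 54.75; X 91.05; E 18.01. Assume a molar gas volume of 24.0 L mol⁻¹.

82.7 %

n(R) = 582.0 / 24.0 = 24.25 mol
n(G) = 2500 / 54.75 = 45.66 mol
n(X) = 5460 / 91.05 = 59.97 mol
n/ν → R: 8.083, G: 15.22, X: 14.99; R is limiting.
theoretical n(E) = (3/3) × 24.25 = 24.25 mol → 436.7 g
% yield = 361 / 436.7 × 100 = 82.67 %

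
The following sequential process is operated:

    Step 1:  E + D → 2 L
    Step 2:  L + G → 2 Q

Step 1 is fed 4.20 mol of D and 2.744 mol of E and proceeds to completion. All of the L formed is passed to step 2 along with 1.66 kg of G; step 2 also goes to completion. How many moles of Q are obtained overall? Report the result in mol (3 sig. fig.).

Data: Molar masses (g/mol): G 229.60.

Step 1:
n(D) = 4.200 mol
n(E) = 2.744 mol
n/ν → D: 4.200, E: 2.744; E is limiting.
n(L) produced = (2/1) × 2.744 = 5.488 mol
Step 2:
n(L) available = 5.488 mol
n(G) = 1.660×1000 / 229.60 = 7.230 mol
n/ν → L: 5.488, G: 7.230; L is limiting.
n(Q) = (2/1) × 5.488 = 10.98 mol

11.0 mol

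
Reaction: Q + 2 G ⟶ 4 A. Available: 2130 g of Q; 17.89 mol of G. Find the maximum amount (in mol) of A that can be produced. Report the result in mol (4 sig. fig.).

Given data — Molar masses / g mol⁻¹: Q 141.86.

35.78 mol

n(Q) = 2130 / 141.86 = 15.01 mol
n(G) = 17.89 mol
n/ν → Q: 15.01, G: 8.945; G is limiting.
n(A) = (4/2) × 17.89 = 35.78 mol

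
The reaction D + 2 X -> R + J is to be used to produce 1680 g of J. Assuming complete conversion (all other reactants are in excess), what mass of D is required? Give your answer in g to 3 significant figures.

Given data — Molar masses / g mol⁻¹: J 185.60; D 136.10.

n(J) = 1680 / 185.60 = 9.052 mol
n(D) = (1/1) × 9.052 = 9.052 mol
mass = 9.052 × 136.10 = 1232 g

1230 g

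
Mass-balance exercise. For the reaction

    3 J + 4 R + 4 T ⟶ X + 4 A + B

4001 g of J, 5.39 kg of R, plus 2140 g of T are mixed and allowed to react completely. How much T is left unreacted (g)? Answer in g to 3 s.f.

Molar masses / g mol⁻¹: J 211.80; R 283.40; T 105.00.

143 g

n(J) = 4001 / 211.80 = 18.89 mol
n(R) = 5.390×1000 / 283.40 = 19.02 mol
n(T) = 2140 / 105.00 = 20.38 mol
n/ν for J = 18.89/3 = 6.297
n/ν for R = 19.02/4 = 4.755
n/ν for T = 20.38/4 = 5.095
Smallest n/ν is R → limiting reagent.
T consumed = (4/4) × 19.02 = 19.02 mol
T remaining = 20.38 − 19.02 = 1.360 mol
mass = 1.360 × 105.00 = 142.8 g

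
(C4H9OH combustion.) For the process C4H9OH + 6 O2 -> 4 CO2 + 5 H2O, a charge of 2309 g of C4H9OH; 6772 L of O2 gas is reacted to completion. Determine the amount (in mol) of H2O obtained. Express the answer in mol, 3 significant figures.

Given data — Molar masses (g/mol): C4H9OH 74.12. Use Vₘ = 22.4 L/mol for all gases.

156 mol

n(C4H9OH) = 2309 / 74.12 = 31.15 mol
n(O2) = 6772 / 22.4 = 302.3 mol
n/ν for C4H9OH = 31.15/1 = 31.15
n/ν for O2 = 302.3/6 = 50.38
Smallest n/ν is C4H9OH → limiting reagent.
n(H2O) = (5/1) × 31.15 = 155.8 mol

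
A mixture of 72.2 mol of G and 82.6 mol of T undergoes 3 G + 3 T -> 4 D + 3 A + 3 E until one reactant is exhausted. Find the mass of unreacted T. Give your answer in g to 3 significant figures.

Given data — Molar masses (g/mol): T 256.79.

2670 g

n(G) = 72.20 mol
n(T) = 82.60 mol
n/ν for G = 72.20/3 = 24.07
n/ν for T = 82.60/3 = 27.53
Smallest n/ν is G → limiting reagent.
T consumed = (3/3) × 72.20 = 72.20 mol
T remaining = 82.60 − 72.20 = 10.40 mol
mass = 10.40 × 256.79 = 2671 g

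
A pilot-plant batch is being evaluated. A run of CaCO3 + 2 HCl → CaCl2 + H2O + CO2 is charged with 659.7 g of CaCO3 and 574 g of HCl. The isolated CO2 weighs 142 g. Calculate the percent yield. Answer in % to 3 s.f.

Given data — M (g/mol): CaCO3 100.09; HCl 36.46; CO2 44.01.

49.0 %

n(CaCO3) = 659.7 / 100.09 = 6.591 mol
n(HCl) = 574.0 / 36.46 = 15.74 mol
n/ν → CaCO3: 6.591, HCl: 7.870; CaCO3 is limiting.
theoretical n(CO2) = (1/1) × 6.591 = 6.591 mol → 290.1 g
% yield = 142 / 290.1 × 100 = 48.95 %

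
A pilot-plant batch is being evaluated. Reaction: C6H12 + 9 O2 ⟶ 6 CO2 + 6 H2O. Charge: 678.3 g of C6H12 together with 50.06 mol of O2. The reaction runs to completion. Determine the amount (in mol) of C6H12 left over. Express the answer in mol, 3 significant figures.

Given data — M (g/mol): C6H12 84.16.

n(C6H12) = 678.3 / 84.16 = 8.060 mol
n(O2) = 50.06 mol
n/ν → C6H12: 8.060, O2: 5.562; O2 is limiting.
C6H12 consumed = (1/9) × 50.06 = 5.562 mol
C6H12 remaining = 8.060 − 5.562 = 2.498 mol

2.50 mol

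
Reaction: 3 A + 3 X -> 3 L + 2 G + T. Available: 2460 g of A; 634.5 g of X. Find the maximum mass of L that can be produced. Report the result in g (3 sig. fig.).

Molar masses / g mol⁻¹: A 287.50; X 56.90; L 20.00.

n(A) = 2460 / 287.50 = 8.557 mol
n(X) = 634.5 / 56.90 = 11.15 mol
n/ν → A: 2.852, X: 3.717; A is limiting.
n(L) = (3/3) × 8.557 = 8.557 mol
mass = 8.557 × 20.00 = 171.1 g

171 g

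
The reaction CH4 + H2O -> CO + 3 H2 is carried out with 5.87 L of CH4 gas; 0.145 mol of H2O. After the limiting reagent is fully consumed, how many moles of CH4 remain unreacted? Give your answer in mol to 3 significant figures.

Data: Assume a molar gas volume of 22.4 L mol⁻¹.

0.117 mol

n(CH4) = 5.870 / 22.4 = 0.2621 mol
n(H2O) = 0.1450 mol
n/ν for CH4 = 0.2621/1 = 0.2621
n/ν for H2O = 0.1450/1 = 0.1450
Smallest n/ν is H2O → limiting reagent.
CH4 consumed = (1/1) × 0.1450 = 0.1450 mol
CH4 remaining = 0.2621 − 0.1450 = 0.1171 mol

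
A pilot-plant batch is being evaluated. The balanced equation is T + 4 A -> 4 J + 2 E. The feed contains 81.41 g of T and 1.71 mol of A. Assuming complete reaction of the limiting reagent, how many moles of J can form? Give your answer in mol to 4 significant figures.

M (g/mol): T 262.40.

n(T) = 81.41 / 262.40 = 0.3103 mol
n(A) = 1.710 mol
n/ν for T = 0.3103/1 = 0.3103
n/ν for A = 1.710/4 = 0.4275
Smallest n/ν is T → limiting reagent.
n(J) = (4/1) × 0.3103 = 1.241 mol

1.241 mol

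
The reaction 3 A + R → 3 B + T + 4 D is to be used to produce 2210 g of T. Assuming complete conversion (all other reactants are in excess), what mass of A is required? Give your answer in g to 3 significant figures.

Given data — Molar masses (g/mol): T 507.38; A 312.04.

4080 g

n(T) = 2210 / 507.38 = 4.356 mol
n(A) = (3/1) × 4.356 = 13.07 mol
mass = 13.07 × 312.04 = 4078 g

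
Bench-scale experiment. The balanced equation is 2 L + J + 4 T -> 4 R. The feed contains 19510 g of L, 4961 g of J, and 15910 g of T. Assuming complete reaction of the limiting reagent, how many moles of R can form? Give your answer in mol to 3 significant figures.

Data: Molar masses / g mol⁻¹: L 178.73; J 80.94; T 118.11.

135 mol

n(L) = 19510 / 178.73 = 109.2 mol
n(J) = 4961 / 80.94 = 61.29 mol
n(T) = 15910 / 118.11 = 134.7 mol
n/ν for L = 109.2/2 = 54.60
n/ν for J = 61.29/1 = 61.29
n/ν for T = 134.7/4 = 33.68
Smallest n/ν is T → limiting reagent.
n(R) = (4/4) × 134.7 = 134.7 mol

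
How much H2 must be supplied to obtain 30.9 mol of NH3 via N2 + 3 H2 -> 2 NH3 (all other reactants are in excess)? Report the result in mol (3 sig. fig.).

n(NH3) = 30.90 mol
n(H2) = (3/2) × 30.90 = 46.35 mol

46.4 mol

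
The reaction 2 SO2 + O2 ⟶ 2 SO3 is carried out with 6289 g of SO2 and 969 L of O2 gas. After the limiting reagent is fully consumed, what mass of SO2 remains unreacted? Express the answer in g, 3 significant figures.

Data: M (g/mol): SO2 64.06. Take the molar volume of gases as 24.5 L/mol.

n(SO2) = 6289 / 64.06 = 98.17 mol
n(O2) = 969.0 / 24.5 = 39.55 mol
n/ν for SO2 = 98.17/2 = 49.09
n/ν for O2 = 39.55/1 = 39.55
Smallest n/ν is O2 → limiting reagent.
SO2 consumed = (2/1) × 39.55 = 79.10 mol
SO2 remaining = 98.17 − 79.10 = 19.07 mol
mass = 19.07 × 64.06 = 1222 g

1220 g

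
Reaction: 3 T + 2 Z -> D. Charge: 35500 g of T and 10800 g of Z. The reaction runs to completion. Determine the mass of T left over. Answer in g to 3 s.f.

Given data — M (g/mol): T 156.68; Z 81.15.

4220 g

n(T) = 35500 / 156.68 = 226.6 mol
n(Z) = 10800 / 81.15 = 133.1 mol
n/ν for T = 226.6/3 = 75.53
n/ν for Z = 133.1/2 = 66.55
Smallest n/ν is Z → limiting reagent.
T consumed = (3/2) × 133.1 = 199.7 mol
T remaining = 226.6 − 199.7 = 26.90 mol
mass = 26.90 × 156.68 = 4215 g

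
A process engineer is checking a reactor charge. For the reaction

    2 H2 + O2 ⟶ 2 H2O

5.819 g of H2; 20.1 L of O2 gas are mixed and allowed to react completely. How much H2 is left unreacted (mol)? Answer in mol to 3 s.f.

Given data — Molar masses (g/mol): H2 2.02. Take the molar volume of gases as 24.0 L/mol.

n(H2) = 5.819 / 2.02 = 2.881 mol
n(O2) = 20.10 / 24.0 = 0.8375 mol
n/ν → H2: 1.441, O2: 0.8375; O2 is limiting.
H2 consumed = (2/1) × 0.8375 = 1.675 mol
H2 remaining = 2.881 − 1.675 = 1.206 mol

1.21 mol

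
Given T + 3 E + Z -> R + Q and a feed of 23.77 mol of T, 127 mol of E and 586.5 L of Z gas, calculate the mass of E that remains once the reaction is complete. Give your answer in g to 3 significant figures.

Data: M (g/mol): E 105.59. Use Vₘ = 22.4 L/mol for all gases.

n(T) = 23.77 mol
n(E) = 127.0 mol
n(Z) = 586.5 / 22.4 = 26.18 mol
n/ν for T = 23.77/1 = 23.77
n/ν for E = 127.0/3 = 42.33
n/ν for Z = 26.18/1 = 26.18
Smallest n/ν is T → limiting reagent.
E consumed = (3/1) × 23.77 = 71.31 mol
E remaining = 127.0 − 71.31 = 55.69 mol
mass = 55.69 × 105.59 = 5880 g

5880 g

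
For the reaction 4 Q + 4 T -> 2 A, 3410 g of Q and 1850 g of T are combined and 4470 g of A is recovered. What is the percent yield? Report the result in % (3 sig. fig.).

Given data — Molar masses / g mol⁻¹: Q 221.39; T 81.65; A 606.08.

n(Q) = 3410 / 221.39 = 15.40 mol
n(T) = 1850 / 81.65 = 22.66 mol
n/ν for Q = 15.40/4 = 3.850
n/ν for T = 22.66/4 = 5.665
Smallest n/ν is Q → limiting reagent.
theoretical n(A) = (2/4) × 15.40 = 7.700 mol → 4667 g
% yield = 4470 / 4667 × 100 = 95.78 %

95.8 %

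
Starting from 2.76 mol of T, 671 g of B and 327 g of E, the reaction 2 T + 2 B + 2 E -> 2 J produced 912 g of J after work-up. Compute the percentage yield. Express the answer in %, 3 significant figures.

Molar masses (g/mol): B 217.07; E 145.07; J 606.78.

66.7 %

n(T) = 2.760 mol
n(B) = 671.0 / 217.07 = 3.091 mol
n(E) = 327.0 / 145.07 = 2.254 mol
n/ν for T = 2.760/2 = 1.380
n/ν for B = 3.091/2 = 1.546
n/ν for E = 2.254/2 = 1.127
Smallest n/ν is E → limiting reagent.
theoretical n(J) = (2/2) × 2.254 = 2.254 mol → 1368 g
% yield = 912 / 1368 × 100 = 66.67 %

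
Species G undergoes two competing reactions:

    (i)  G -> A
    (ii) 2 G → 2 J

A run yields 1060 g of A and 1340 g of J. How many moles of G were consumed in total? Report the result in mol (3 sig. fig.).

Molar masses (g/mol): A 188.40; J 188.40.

n(A) = 1060 / 188.40 = 5.626 mol
n(J) = 1340 / 188.40 = 7.113 mol
n(G) via (i) = (1/1)×5.626 = 5.626 mol
n(G) via (ii) = (2/2)×7.113 = 7.113 mol
total n(G) = 5.626 + 7.113 = 12.74 mol

12.7 mol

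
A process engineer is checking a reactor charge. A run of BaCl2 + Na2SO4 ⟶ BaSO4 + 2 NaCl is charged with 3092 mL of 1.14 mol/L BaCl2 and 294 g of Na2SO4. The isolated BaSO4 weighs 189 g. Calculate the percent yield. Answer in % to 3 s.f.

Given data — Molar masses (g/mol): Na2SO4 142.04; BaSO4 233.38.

n(BaCl2) = 1.14 × 3092/1000 = 3.525 mol
n(Na2SO4) = 294.0 / 142.04 = 2.070 mol
n/ν for BaCl2 = 3.525/1 = 3.525
n/ν for Na2SO4 = 2.070/1 = 2.070
Smallest n/ν is Na2SO4 → limiting reagent.
theoretical n(BaSO4) = (1/1) × 2.070 = 2.070 mol → 483.1 g
% yield = 189 / 483.1 × 100 = 39.12 %

39.1 %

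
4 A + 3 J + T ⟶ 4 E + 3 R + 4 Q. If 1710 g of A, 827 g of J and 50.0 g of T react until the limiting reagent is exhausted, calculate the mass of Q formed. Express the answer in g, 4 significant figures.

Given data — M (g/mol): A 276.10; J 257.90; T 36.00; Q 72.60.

310.4 g

n(A) = 1710 / 276.10 = 6.193 mol
n(J) = 827.0 / 257.90 = 3.207 mol
n(T) = 50.00 / 36.00 = 1.389 mol
n/ν → A: 1.548, J: 1.069, T: 1.389; J is limiting.
n(Q) = (4/3) × 3.207 = 4.276 mol
mass = 4.276 × 72.60 = 310.4 g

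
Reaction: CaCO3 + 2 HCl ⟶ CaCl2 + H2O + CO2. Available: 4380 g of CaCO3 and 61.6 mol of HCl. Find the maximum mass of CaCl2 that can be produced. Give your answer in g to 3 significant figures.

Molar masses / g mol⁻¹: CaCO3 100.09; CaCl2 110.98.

n(CaCO3) = 4380 / 100.09 = 43.76 mol
n(HCl) = 61.60 mol
n/ν for CaCO3 = 43.76/1 = 43.76
n/ν for HCl = 61.60/2 = 30.80
Smallest n/ν is HCl → limiting reagent.
n(CaCl2) = (1/2) × 61.60 = 30.80 mol
mass = 30.80 × 110.98 = 3418 g

3420 g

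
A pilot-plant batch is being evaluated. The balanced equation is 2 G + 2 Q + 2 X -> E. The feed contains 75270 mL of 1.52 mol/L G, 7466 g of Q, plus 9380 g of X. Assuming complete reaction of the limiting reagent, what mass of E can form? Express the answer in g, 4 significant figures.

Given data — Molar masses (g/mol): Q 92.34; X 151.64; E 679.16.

n(G) = 1.52 × 75270/1000 = 114.4 mol
n(Q) = 7466 / 92.34 = 80.85 mol
n(X) = 9380 / 151.64 = 61.86 mol
n/ν → G: 57.20, Q: 40.43, X: 30.93; X is limiting.
n(E) = (1/2) × 61.86 = 30.93 mol
mass = 30.93 × 679.16 = 21010 g

21010 g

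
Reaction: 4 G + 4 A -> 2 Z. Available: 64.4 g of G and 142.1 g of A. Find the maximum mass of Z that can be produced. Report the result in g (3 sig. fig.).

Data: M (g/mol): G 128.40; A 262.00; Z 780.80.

196 g

n(G) = 64.40 / 128.40 = 0.5016 mol
n(A) = 142.1 / 262.00 = 0.5424 mol
n/ν → G: 0.1254, A: 0.1356; G is limiting.
n(Z) = (2/4) × 0.5016 = 0.2508 mol
mass = 0.2508 × 780.80 = 195.8 g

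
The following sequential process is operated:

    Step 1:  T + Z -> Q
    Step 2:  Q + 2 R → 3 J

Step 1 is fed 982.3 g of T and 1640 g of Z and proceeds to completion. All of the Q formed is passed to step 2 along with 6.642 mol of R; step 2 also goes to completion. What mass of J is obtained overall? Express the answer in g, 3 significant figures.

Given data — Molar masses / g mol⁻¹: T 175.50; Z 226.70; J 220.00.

2190 g

Step 1:
n(T) = 982.3 / 175.50 = 5.597 mol
n(Z) = 1640 / 226.70 = 7.234 mol
n/ν for T = 5.597/1 = 5.597
n/ν for Z = 7.234/1 = 7.234
Smallest n/ν is T → limiting reagent.
n(Q) produced = (1/1) × 5.597 = 5.597 mol
Step 2:
n(Q) available = 5.597 mol
n(R) = 6.642 mol
n/ν for Q = 5.597/1 = 5.597
n/ν for R = 6.642/2 = 3.321
Smallest n/ν is R → limiting reagent.
n(J) = (3/2) × 6.642 = 9.963 mol
mass = 9.963 × 220.00 = 2192 g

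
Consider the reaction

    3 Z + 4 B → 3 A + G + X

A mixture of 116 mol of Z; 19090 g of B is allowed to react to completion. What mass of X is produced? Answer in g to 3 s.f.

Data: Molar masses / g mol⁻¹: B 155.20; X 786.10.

24200 g

n(Z) = 116.0 mol
n(B) = 19090 / 155.20 = 123.0 mol
n/ν → Z: 38.67, B: 30.75; B is limiting.
n(X) = (1/4) × 123.0 = 30.75 mol
mass = 30.75 × 786.10 = 24170 g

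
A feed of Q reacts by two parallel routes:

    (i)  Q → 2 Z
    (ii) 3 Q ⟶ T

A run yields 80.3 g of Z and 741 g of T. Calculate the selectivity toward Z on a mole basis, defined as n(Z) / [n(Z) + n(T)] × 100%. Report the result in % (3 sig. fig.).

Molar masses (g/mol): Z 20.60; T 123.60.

39.4 %

n(Z) = 80.3 / 20.60 = 3.898 mol
n(T) = 741 / 123.60 = 5.995 mol
selectivity = 3.898/(3.898+5.995) × 100 = 39.40 %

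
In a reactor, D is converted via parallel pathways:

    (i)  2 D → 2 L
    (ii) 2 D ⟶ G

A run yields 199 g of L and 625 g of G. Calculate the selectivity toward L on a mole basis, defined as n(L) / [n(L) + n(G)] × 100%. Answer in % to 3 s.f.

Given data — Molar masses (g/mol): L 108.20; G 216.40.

38.9 %

n(L) = 199 / 108.20 = 1.839 mol
n(G) = 625 / 216.40 = 2.888 mol
selectivity = 1.839/(1.839+2.888) × 100 = 38.90 %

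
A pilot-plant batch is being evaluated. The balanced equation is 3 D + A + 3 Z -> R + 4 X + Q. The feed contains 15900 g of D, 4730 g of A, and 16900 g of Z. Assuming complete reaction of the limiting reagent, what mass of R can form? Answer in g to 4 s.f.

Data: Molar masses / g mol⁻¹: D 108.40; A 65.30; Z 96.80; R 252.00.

n(D) = 15900 / 108.40 = 146.7 mol
n(A) = 4730 / 65.30 = 72.43 mol
n(Z) = 16900 / 96.80 = 174.6 mol
n/ν → D: 48.90, A: 72.43, Z: 58.20; D is limiting.
n(R) = (1/3) × 146.7 = 48.90 mol
mass = 48.90 × 252.00 = 12320 g

12320 g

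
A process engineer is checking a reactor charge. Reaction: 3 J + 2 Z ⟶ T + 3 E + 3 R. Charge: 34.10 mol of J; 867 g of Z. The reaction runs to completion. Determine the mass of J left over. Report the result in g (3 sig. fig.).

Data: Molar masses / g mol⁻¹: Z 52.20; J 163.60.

n(J) = 34.10 mol
n(Z) = 867.0 / 52.20 = 16.61 mol
n/ν for J = 34.10/3 = 11.37
n/ν for Z = 16.61/2 = 8.305
Smallest n/ν is Z → limiting reagent.
J consumed = (3/2) × 16.61 = 24.92 mol
J remaining = 34.10 − 24.92 = 9.180 mol
mass = 9.180 × 163.60 = 1502 g

1500 g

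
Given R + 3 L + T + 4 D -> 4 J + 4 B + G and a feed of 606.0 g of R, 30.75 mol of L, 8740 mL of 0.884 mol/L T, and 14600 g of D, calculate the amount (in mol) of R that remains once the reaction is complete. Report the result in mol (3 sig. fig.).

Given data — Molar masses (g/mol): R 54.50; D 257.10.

3.39 mol

n(R) = 606.0 / 54.50 = 11.12 mol
n(L) = 30.75 mol
n(T) = 0.884 × 8740/1000 = 7.726 mol
n(D) = 14600 / 257.10 = 56.79 mol
n/ν for R = 11.12/1 = 11.12
n/ν for L = 30.75/3 = 10.25
n/ν for T = 7.726/1 = 7.726
n/ν for D = 56.79/4 = 14.20
Smallest n/ν is T → limiting reagent.
R consumed = (1/1) × 7.726 = 7.726 mol
R remaining = 11.12 − 7.726 = 3.394 mol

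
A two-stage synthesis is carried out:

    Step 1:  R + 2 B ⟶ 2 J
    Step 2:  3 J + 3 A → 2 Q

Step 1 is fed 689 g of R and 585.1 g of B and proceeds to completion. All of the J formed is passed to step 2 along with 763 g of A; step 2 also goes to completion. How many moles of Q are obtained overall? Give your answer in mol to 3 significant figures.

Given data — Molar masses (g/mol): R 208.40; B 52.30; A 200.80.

Step 1:
n(R) = 689.0 / 208.40 = 3.306 mol
n(B) = 585.1 / 52.30 = 11.19 mol
n/ν for R = 3.306/1 = 3.306
n/ν for B = 11.19/2 = 5.595
Smallest n/ν is R → limiting reagent.
n(J) produced = (2/1) × 3.306 = 6.612 mol
Step 2:
n(J) available = 6.612 mol
n(A) = 763.0 / 200.80 = 3.800 mol
n/ν for J = 6.612/3 = 2.204
n/ν for A = 3.800/3 = 1.267
Smallest n/ν is A → limiting reagent.
n(Q) = (2/3) × 3.800 = 2.533 mol

2.53 mol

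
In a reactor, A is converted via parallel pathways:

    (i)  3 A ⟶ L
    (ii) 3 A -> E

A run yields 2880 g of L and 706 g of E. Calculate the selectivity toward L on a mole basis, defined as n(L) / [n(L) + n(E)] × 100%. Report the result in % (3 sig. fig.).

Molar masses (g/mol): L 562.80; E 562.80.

80.3 %

n(L) = 2880 / 562.80 = 5.117 mol
n(E) = 706 / 562.80 = 1.254 mol
selectivity = 5.117/(5.117+1.254) × 100 = 80.32 %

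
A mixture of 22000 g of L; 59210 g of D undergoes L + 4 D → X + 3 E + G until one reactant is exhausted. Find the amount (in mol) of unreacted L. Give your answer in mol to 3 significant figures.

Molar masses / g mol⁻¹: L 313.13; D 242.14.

n(L) = 22000 / 313.13 = 70.26 mol
n(D) = 59210 / 242.14 = 244.5 mol
n/ν → L: 70.26, D: 61.13; D is limiting.
L consumed = (1/4) × 244.5 = 61.13 mol
L remaining = 70.26 − 61.13 = 9.130 mol

9.13 mol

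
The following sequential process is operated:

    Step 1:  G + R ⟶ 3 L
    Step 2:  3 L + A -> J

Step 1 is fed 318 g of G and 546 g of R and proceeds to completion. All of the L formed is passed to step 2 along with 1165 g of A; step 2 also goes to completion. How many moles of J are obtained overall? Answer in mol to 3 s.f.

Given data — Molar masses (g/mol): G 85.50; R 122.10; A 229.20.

Step 1:
n(G) = 318.0 / 85.50 = 3.719 mol
n(R) = 546.0 / 122.10 = 4.472 mol
n/ν for G = 3.719/1 = 3.719
n/ν for R = 4.472/1 = 4.472
Smallest n/ν is G → limiting reagent.
n(L) produced = (3/1) × 3.719 = 11.16 mol
Step 2:
n(L) available = 11.16 mol
n(A) = 1165 / 229.20 = 5.083 mol
n/ν for L = 11.16/3 = 3.720
n/ν for A = 5.083/1 = 5.083
Smallest n/ν is L → limiting reagent.
n(J) = (1/3) × 11.16 = 3.720 mol

3.72 mol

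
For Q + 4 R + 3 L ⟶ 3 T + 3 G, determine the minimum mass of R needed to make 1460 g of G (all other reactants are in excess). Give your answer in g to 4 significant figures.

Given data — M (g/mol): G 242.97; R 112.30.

n(G) = 1460 / 242.97 = 6.009 mol
n(R) = (4/3) × 6.009 = 8.012 mol
mass = 8.012 × 112.30 = 899.7 g

899.7 g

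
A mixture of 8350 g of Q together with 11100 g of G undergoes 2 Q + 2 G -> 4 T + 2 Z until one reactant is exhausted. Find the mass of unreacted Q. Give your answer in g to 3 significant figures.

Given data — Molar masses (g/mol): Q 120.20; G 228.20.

2500 g

n(Q) = 8350 / 120.20 = 69.47 mol
n(G) = 11100 / 228.20 = 48.64 mol
n/ν → Q: 34.74, G: 24.32; G is limiting.
Q consumed = (2/2) × 48.64 = 48.64 mol
Q remaining = 69.47 − 48.64 = 20.83 mol
mass = 20.83 × 120.20 = 2504 g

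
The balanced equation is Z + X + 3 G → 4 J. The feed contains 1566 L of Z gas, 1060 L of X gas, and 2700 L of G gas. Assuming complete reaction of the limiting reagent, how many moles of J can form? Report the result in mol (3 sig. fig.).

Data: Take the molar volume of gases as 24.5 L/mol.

147 mol

n(Z) = 1566 / 24.5 = 63.92 mol
n(X) = 1060 / 24.5 = 43.27 mol
n(G) = 2700 / 24.5 = 110.2 mol
n/ν → Z: 63.92, X: 43.27, G: 36.73; G is limiting.
n(J) = (4/3) × 110.2 = 146.9 mol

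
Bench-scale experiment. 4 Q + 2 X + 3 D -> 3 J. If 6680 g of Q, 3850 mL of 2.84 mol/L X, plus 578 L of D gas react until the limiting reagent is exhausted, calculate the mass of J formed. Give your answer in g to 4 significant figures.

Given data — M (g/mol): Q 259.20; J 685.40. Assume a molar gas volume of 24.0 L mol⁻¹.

11240 g

n(Q) = 6680 / 259.20 = 25.77 mol
n(X) = 2.84 × 3850/1000 = 10.93 mol
n(D) = 578.0 / 24.0 = 24.08 mol
n/ν for Q = 25.77/4 = 6.443
n/ν for X = 10.93/2 = 5.465
n/ν for D = 24.08/3 = 8.027
Smallest n/ν is X → limiting reagent.
n(J) = (3/2) × 10.93 = 16.40 mol
mass = 16.40 × 685.40 = 11240 g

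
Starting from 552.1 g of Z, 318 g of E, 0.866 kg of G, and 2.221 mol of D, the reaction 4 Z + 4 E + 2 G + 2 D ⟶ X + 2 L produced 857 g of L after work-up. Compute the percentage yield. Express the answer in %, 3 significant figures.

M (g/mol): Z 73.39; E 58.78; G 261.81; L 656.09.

58.8 %

n(Z) = 552.1 / 73.39 = 7.523 mol
n(E) = 318.0 / 58.78 = 5.410 mol
n(G) = 0.8660×1000 / 261.81 = 3.308 mol
n(D) = 2.221 mol
n/ν for Z = 7.523/4 = 1.881
n/ν for E = 5.410/4 = 1.353
n/ν for G = 3.308/2 = 1.654
n/ν for D = 2.221/2 = 1.111
Smallest n/ν is D → limiting reagent.
theoretical n(L) = (2/2) × 2.221 = 2.221 mol → 1457 g
% yield = 857 / 1457 × 100 = 58.82 %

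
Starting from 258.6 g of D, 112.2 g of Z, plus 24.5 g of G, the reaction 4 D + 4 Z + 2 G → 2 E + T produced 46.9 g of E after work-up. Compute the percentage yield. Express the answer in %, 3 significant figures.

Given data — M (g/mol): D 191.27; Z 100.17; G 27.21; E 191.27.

n(D) = 258.6 / 191.27 = 1.352 mol
n(Z) = 112.2 / 100.17 = 1.120 mol
n(G) = 24.50 / 27.21 = 0.9004 mol
n/ν for D = 1.352/4 = 0.3380
n/ν for Z = 1.120/4 = 0.2800
n/ν for G = 0.9004/2 = 0.4502
Smallest n/ν is Z → limiting reagent.
theoretical n(E) = (2/4) × 1.120 = 0.5600 mol → 107.1 g
% yield = 46.9 / 107.1 × 100 = 43.79 %

43.8 %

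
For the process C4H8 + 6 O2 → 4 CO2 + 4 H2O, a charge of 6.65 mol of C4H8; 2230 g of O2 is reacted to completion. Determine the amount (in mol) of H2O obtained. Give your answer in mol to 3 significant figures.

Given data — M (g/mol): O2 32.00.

n(C4H8) = 6.650 mol
n(O2) = 2230 / 32.00 = 69.69 mol
n/ν for C4H8 = 6.650/1 = 6.650
n/ν for O2 = 69.69/6 = 11.62
Smallest n/ν is C4H8 → limiting reagent.
n(H2O) = (4/1) × 6.650 = 26.60 mol

26.6 mol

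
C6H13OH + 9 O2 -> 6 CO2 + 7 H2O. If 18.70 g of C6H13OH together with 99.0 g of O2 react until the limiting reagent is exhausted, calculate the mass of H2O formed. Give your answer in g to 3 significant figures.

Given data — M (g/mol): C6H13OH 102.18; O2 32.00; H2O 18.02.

n(C6H13OH) = 18.70 / 102.18 = 0.1830 mol
n(O2) = 99.00 / 32.00 = 3.094 mol
n/ν → C6H13OH: 0.1830, O2: 0.3438; C6H13OH is limiting.
n(H2O) = (7/1) × 0.1830 = 1.281 mol
mass = 1.281 × 18.02 = 23.08 g

23.1 g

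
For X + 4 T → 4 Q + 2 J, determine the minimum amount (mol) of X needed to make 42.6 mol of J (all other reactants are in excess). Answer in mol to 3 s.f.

21.3 mol

n(J) = 42.60 mol
n(X) = (1/2) × 42.60 = 21.30 mol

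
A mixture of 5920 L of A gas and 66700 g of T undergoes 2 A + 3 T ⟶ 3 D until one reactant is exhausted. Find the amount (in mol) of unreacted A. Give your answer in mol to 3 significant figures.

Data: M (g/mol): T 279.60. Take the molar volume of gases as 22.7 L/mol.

102 mol

n(A) = 5920 / 22.7 = 260.8 mol
n(T) = 66700 / 279.60 = 238.6 mol
n/ν for A = 260.8/2 = 130.4
n/ν for T = 238.6/3 = 79.53
Smallest n/ν is T → limiting reagent.
A consumed = (2/3) × 238.6 = 159.1 mol
A remaining = 260.8 − 159.1 = 101.7 mol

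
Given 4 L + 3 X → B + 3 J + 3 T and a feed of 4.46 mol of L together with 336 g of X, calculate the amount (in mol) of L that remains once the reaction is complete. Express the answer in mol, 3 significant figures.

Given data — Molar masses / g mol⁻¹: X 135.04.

1.14 mol

n(L) = 4.460 mol
n(X) = 336.0 / 135.04 = 2.488 mol
n/ν → L: 1.115, X: 0.8293; X is limiting.
L consumed = (4/3) × 2.488 = 3.317 mol
L remaining = 4.460 − 3.317 = 1.143 mol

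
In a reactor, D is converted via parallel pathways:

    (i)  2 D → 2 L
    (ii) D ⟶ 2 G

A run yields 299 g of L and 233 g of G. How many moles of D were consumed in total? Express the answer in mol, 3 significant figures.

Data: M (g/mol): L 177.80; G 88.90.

2.99 mol

n(L) = 299 / 177.80 = 1.682 mol
n(G) = 233 / 88.90 = 2.621 mol
n(D) via (i) = (2/2)×1.682 = 1.682 mol
n(D) via (ii) = (1/2)×2.621 = 1.311 mol
total n(D) = 1.682 + 1.311 = 2.993 mol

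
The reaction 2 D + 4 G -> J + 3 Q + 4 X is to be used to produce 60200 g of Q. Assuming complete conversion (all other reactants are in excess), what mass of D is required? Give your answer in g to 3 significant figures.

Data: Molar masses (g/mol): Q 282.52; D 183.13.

n(Q) = 60200 / 282.52 = 213.1 mol
n(D) = (2/3) × 213.1 = 142.1 mol
mass = 142.1 × 183.13 = 26020 g

26000 g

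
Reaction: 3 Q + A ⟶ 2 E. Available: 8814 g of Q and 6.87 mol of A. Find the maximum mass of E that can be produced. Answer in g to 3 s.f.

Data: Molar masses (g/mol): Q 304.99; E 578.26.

n(Q) = 8814 / 304.99 = 28.90 mol
n(A) = 6.870 mol
n/ν for Q = 28.90/3 = 9.633
n/ν for A = 6.870/1 = 6.870
Smallest n/ν is A → limiting reagent.
n(E) = (2/1) × 6.870 = 13.74 mol
mass = 13.74 × 578.26 = 7945 g

7950 g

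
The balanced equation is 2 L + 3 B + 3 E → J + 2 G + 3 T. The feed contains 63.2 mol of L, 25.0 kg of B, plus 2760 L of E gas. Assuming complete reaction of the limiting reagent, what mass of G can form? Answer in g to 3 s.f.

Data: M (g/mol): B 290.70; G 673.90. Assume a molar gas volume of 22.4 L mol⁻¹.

38600 g

n(L) = 63.20 mol
n(B) = 25.00×1000 / 290.70 = 86.00 mol
n(E) = 2760 / 22.4 = 123.2 mol
n/ν → L: 31.60, B: 28.67, E: 41.07; B is limiting.
n(G) = (2/3) × 86.00 = 57.33 mol
mass = 57.33 × 673.90 = 38630 g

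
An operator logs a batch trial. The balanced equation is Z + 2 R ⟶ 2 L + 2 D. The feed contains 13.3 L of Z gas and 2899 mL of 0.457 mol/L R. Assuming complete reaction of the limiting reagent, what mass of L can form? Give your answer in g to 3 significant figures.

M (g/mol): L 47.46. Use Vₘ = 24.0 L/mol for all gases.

n(Z) = 13.30 / 24.0 = 0.5542 mol
n(R) = 0.457 × 2899/1000 = 1.325 mol
n/ν for Z = 0.5542/1 = 0.5542
n/ν for R = 1.325/2 = 0.6625
Smallest n/ν is Z → limiting reagent.
n(L) = (2/1) × 0.5542 = 1.108 mol
mass = 1.108 × 47.46 = 52.59 g

52.6 g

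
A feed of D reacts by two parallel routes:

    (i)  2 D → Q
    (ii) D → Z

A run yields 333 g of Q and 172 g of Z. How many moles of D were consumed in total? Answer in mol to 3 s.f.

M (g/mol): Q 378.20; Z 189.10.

2.67 mol

n(Q) = 333 / 378.20 = 0.8805 mol
n(Z) = 172 / 189.10 = 0.9096 mol
n(D) via (i) = (2/1)×0.8805 = 1.761 mol
n(D) via (ii) = (1/1)×0.9096 = 0.9096 mol
total n(D) = 1.761 + 0.9096 = 2.671 mol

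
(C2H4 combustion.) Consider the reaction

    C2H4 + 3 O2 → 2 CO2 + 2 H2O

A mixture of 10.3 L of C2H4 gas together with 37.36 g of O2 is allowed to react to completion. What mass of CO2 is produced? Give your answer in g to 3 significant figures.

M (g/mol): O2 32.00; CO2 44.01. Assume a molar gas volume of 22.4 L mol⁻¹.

34.3 g

n(C2H4) = 10.30 / 22.4 = 0.4598 mol
n(O2) = 37.36 / 32.00 = 1.168 mol
n/ν → C2H4: 0.4598, O2: 0.3893; O2 is limiting.
n(CO2) = (2/3) × 1.168 = 0.7787 mol
mass = 0.7787 × 44.01 = 34.27 g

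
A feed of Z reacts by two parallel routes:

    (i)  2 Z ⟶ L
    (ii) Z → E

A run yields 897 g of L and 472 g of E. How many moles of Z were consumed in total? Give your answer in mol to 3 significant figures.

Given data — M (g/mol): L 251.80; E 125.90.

10.9 mol

n(L) = 897 / 251.80 = 3.562 mol
n(E) = 472 / 125.90 = 3.749 mol
n(Z) via (i) = (2/1)×3.562 = 7.124 mol
n(Z) via (ii) = (1/1)×3.749 = 3.749 mol
total n(Z) = 7.124 + 3.749 = 10.87 mol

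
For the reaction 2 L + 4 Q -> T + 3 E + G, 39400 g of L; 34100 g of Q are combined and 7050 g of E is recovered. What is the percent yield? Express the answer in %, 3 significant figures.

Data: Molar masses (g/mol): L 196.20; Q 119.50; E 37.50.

n(L) = 39400 / 196.20 = 200.8 mol
n(Q) = 34100 / 119.50 = 285.4 mol
n/ν for L = 200.8/2 = 100.4
n/ν for Q = 285.4/4 = 71.35
Smallest n/ν is Q → limiting reagent.
theoretical n(E) = (3/4) × 285.4 = 214.1 mol → 8029 g
% yield = 7050 / 8029 × 100 = 87.81 %

87.8 %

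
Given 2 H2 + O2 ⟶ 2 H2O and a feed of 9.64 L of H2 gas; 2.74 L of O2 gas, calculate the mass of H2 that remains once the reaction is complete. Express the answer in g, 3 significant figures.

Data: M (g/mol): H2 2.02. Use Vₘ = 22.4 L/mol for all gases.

0.375 g

n(H2) = 9.640 / 22.4 = 0.4304 mol
n(O2) = 2.740 / 22.4 = 0.1223 mol
n/ν for H2 = 0.4304/2 = 0.2152
n/ν for O2 = 0.1223/1 = 0.1223
Smallest n/ν is O2 → limiting reagent.
H2 consumed = (2/1) × 0.1223 = 0.2446 mol
H2 remaining = 0.4304 − 0.2446 = 0.1858 mol
mass = 0.1858 × 2.02 = 0.3753 g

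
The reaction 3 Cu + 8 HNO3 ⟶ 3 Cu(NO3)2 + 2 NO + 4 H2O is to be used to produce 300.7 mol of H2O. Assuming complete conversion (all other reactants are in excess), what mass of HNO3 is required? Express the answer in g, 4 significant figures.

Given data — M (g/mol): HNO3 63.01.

n(H2O) = 300.7 mol
n(HNO3) = (8/4) × 300.7 = 601.4 mol
mass = 601.4 × 63.01 = 37890 g

37890 g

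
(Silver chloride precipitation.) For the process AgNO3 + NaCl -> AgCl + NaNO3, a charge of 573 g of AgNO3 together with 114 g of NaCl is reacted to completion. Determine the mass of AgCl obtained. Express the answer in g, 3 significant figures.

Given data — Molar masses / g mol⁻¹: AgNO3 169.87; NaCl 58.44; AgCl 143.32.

n(AgNO3) = 573.0 / 169.87 = 3.373 mol
n(NaCl) = 114.0 / 58.44 = 1.951 mol
n/ν for AgNO3 = 3.373/1 = 3.373
n/ν for NaCl = 1.951/1 = 1.951
Smallest n/ν is NaCl → limiting reagent.
n(AgCl) = (1/1) × 1.951 = 1.951 mol
mass = 1.951 × 143.32 = 279.6 g

280 g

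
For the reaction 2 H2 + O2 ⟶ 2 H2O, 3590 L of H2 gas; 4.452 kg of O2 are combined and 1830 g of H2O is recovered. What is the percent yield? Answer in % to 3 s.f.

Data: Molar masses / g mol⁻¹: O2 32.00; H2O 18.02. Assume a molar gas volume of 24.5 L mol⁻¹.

69.3 %

n(H2) = 3590 / 24.5 = 146.5 mol
n(O2) = 4.452×1000 / 32.00 = 139.1 mol
n/ν for H2 = 146.5/2 = 73.25
n/ν for O2 = 139.1/1 = 139.1
Smallest n/ν is H2 → limiting reagent.
theoretical n(H2O) = (2/2) × 146.5 = 146.5 mol → 2640 g
% yield = 1830 / 2640 × 100 = 69.32 %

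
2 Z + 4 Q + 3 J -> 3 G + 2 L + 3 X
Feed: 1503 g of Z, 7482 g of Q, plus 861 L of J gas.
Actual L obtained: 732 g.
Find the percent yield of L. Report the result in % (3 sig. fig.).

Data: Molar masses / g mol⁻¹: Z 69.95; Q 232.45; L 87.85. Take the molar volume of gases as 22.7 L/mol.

n(Z) = 1503 / 69.95 = 21.49 mol
n(Q) = 7482 / 232.45 = 32.19 mol
n(J) = 861.0 / 22.7 = 37.93 mol
n/ν for Z = 21.49/2 = 10.75
n/ν for Q = 32.19/4 = 8.048
n/ν for J = 37.93/3 = 12.64
Smallest n/ν is Q → limiting reagent.
theoretical n(L) = (2/4) × 32.19 = 16.10 mol → 1414 g
% yield = 732 / 1414 × 100 = 51.77 %

51.8 %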